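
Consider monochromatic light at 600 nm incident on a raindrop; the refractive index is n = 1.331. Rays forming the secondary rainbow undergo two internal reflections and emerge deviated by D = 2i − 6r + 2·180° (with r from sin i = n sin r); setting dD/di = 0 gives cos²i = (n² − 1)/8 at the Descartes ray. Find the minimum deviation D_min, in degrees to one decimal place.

230.4°

cos²i = (1.77156 − 1)/8 = 0.09645; i = arccos(0.31056) = 71.907°.
sin r = sin 71.907°/1.331 = 0.71417; r = 45.575°.
D_min = 2·71.907° − 6·45.575° + 360° = 230.365°.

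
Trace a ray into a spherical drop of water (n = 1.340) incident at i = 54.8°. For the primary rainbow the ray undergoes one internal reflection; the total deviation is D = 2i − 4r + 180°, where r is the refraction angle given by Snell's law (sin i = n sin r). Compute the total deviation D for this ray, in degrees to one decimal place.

sin r = sin 54.8° / 1.340 = 0.8171/1.340 = 0.6098; r = 37.58°.
D = 2·54.8° − 4·37.58° + 180° = 109.60° − 150.30° + 180° = 139.30°.

139.3°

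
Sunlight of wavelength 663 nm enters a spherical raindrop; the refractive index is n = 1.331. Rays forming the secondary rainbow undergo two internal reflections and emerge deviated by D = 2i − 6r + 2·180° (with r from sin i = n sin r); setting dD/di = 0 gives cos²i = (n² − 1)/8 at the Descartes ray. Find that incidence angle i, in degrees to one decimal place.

cos²i = (1.331² − 1)/8 = (1.77156 − 1)/8 = 0.09645.
cos i = 0.31056, so i = 71.907°.

71.9°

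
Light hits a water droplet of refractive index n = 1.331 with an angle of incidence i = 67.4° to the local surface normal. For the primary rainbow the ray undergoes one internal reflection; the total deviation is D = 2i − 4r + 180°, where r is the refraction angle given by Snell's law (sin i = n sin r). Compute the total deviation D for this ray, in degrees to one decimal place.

139.1°

sin r = sin 67.4° / 1.331 = 0.9232/1.331 = 0.6936; r = 43.92°.
D = 2·67.4° − 4·43.92° + 180° = 134.80° − 175.67° + 180° = 139.13°.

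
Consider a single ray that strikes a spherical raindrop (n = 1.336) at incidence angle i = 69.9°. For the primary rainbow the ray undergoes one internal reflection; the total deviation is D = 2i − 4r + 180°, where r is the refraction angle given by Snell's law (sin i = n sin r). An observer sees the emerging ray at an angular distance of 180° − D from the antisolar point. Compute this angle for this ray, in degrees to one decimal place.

38.8°

sin r = sin 69.9° / 1.336 = 0.9391/1.336 = 0.7029; r = 44.66°.
D = 2·69.9° − 4·44.66° + 180° = 139.80° − 178.65° + 180° = 141.15°.
Angle from antisolar point = 180° − D = 38.85°.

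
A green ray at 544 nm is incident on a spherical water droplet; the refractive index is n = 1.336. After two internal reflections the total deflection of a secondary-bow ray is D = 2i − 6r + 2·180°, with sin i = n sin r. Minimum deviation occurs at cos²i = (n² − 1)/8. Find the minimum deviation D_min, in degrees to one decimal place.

231.7°

cos²i = (1.78490 − 1)/8 = 0.09811; i = arccos(0.31323) = 71.746°.
sin r = sin 71.746°/1.336 = 0.71084; r = 45.303°.
D_min = 2·71.746° − 6·45.303° + 360° = 231.674°.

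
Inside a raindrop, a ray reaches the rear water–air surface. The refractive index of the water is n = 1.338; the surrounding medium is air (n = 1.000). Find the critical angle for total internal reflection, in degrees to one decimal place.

48.4°

sin θ_c = n_air / n = 1.000 / 1.338 = 0.7474.
θ_c = arcsin(0.7474) = 48.36°.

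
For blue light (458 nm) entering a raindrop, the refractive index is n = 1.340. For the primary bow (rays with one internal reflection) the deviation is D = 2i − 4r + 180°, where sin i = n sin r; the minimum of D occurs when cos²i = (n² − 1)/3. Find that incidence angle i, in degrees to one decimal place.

59.0°

cos²i = (1.340² − 1)/3 = (1.79560 − 1)/3 = 0.26520.
cos i = 0.51498, so i = 59.004°.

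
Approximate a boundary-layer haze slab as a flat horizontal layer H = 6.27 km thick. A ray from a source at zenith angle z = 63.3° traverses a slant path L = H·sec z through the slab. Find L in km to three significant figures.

sec z = 1/cos 63.3° = 2.2256.
L = 6.27 × 2.2256 = 13.954 km.

14.0 km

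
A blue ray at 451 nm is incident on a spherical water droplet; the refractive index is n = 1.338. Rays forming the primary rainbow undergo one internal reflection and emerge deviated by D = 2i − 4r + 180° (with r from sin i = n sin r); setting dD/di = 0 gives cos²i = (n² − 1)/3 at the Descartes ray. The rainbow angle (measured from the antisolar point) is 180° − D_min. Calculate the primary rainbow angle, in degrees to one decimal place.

cos²i = (1.79024 − 1)/3 = 0.26341; i = arccos(0.51324) = 59.120°.
sin r = sin 59.120°/1.338 = 0.64144; r = 39.899°.
D_min = 2·59.120° − 4·39.899° + 180° = 138.643°.
Rainbow angle = 180° − D_min = 41.357°.

41.4°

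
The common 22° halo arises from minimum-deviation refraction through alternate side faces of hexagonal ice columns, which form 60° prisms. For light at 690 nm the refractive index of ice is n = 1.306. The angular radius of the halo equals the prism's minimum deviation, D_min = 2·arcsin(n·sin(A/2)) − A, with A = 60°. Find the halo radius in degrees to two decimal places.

21.54°

n·sin(A/2) = 1.306 × sin 30° = 1.306 × 0.5000 = 0.6530.
D_min = 2·arcsin(0.6530) − 60° = 2 × 40.768° − 60° = 21.536°.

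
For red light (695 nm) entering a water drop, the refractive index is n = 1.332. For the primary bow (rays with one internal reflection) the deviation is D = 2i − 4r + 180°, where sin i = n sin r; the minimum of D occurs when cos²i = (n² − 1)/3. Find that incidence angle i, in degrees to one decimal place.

59.5°

cos²i = (1.332² − 1)/3 = (1.77422 − 1)/3 = 0.25807.
cos i = 0.50801, so i = 59.469°.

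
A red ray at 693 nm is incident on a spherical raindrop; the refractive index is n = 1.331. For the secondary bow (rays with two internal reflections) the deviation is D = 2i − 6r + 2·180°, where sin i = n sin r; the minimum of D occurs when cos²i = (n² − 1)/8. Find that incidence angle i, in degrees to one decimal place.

cos²i = (1.331² − 1)/8 = (1.77156 − 1)/8 = 0.09645.
cos i = 0.31056, so i = 71.907°.

71.9°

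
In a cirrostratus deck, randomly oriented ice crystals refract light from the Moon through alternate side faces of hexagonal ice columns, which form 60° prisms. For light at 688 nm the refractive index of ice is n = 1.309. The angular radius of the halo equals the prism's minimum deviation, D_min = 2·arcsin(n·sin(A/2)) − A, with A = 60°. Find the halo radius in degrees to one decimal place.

n·sin(A/2) = 1.309 × sin 30° = 1.309 × 0.5000 = 0.6545.
D_min = 2·arcsin(0.6545) − 60° = 2 × 40.882° − 60° = 21.763°.

21.8°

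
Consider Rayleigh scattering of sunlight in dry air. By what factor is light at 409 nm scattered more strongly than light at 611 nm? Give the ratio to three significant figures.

Rayleigh scattering ∝ λ⁻⁴, so the ratio of coefficients is the inverse fourth power of the wavelength ratio.
σ(409)/σ(611) = (611/409)⁴ = (1.4939)⁴ = 4.98.

4.98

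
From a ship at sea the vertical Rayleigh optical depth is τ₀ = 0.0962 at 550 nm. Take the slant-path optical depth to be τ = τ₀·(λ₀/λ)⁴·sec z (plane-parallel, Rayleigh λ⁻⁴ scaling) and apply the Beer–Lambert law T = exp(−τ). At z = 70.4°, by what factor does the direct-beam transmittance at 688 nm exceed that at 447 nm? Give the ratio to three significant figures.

1.72

Airmass: sec 70.4° = 2.9811.
τ(688 nm) = 0.0962 × (550/688)⁴ × 2.9811 = 0.0962 × 0.4084 × 2.9811 = 0.1171.
τ(447 nm) = 0.0962 × (550/447)⁴ × 2.9811 = 0.0962 × 2.2920 × 2.9811 = 0.6573.
T(688)/T(447) = exp(τ_B − τ_A) = exp(0.5402) = 1.7163.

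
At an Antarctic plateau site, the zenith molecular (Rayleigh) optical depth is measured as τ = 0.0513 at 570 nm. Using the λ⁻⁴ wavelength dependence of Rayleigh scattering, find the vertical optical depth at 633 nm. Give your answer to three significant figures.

0.0337

τ(633 nm) = τ(570 nm) × (570/633)⁴ = 0.0513 × (0.9005)⁴ = 0.0513 × 0.6575 = 0.0337.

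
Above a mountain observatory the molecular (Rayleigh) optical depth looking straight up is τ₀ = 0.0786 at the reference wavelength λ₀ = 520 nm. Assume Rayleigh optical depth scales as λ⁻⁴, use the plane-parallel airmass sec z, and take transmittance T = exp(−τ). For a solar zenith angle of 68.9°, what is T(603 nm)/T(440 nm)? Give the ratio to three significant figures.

Airmass: sec 68.9° = 2.7778.
τ(603 nm) = 0.0786 × (520/603)⁴ × 2.7778 = 0.0786 × 0.5530 × 2.7778 = 0.1207.
τ(440 nm) = 0.0786 × (520/440)⁴ × 2.7778 = 0.0786 × 1.9508 × 2.7778 = 0.4259.
T(603)/T(440) = exp(τ_B − τ_A) = exp(0.3052) = 1.3569.

1.36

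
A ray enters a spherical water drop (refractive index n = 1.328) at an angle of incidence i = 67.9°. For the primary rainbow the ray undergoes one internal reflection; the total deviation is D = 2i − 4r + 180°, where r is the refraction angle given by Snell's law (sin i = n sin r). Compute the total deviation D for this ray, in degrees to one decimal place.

sin r = sin 67.9° / 1.328 = 0.9265/1.328 = 0.6977; r = 44.24°.
D = 2·67.9° − 4·44.24° + 180° = 135.80° − 176.97° + 180° = 138.83°.

138.8°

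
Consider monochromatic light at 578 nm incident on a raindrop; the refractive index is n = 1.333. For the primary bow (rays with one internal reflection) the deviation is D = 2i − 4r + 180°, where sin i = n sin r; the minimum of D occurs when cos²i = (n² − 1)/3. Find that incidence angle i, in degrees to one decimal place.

cos²i = (1.333² − 1)/3 = (1.77689 − 1)/3 = 0.25896.
cos i = 0.50888, so i = 59.410°.

59.4°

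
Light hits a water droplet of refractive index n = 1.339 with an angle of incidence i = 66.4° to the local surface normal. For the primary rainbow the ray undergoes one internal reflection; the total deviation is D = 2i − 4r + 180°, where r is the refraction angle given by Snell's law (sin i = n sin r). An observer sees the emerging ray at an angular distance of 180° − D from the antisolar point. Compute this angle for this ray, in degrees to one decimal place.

sin r = sin 66.4° / 1.339 = 0.9164/1.339 = 0.6844; r = 43.19°.
D = 2·66.4° − 4·43.19° + 180° = 132.80° − 172.74° + 180° = 140.06°.
Angle from antisolar point = 180° − D = 39.94°.

39.9°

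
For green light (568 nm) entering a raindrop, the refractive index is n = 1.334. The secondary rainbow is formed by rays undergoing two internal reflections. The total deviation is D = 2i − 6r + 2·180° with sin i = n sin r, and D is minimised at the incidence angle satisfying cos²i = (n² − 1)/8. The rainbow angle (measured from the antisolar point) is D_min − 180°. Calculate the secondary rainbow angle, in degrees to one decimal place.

51.2°

cos²i = (1.77956 − 1)/8 = 0.09744; i = arccos(0.31216) = 71.810°.
sin r = sin 71.810°/1.334 = 0.71217; r = 45.411°.
D_min = 2·71.810° − 6·45.411° + 360° = 231.153°.
Rainbow angle = D_min − 180° = 51.153°.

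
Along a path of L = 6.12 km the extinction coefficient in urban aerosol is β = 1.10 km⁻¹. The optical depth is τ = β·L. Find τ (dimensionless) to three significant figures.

τ = β·L = 1.10 × 6.12 = 6.7320.

6.73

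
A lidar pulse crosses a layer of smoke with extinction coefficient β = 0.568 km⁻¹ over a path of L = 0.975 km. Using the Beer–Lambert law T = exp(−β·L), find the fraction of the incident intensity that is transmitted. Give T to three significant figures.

τ = β·L = 0.568 × 0.975 = 0.5538.
T = exp(−0.5538) = 0.5748.

0.575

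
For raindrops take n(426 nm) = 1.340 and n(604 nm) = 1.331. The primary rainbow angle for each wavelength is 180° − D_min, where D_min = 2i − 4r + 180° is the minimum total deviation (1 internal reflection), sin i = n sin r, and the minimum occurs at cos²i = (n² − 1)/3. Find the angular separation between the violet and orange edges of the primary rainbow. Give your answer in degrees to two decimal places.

1.30°

At 426 nm (n = 1.340): cos²i = 0.26520 → i = 59.004°, r = 39.770°, D_min = 138.929°, rainbow angle = 41.071°.
At 604 nm (n = 1.331): cos²i = 0.25719 → i = 59.527°, r = 40.356°, D_min = 137.630°, rainbow angle = 42.370°.
Angular width = |41.071° − 42.370°| = 1.299°.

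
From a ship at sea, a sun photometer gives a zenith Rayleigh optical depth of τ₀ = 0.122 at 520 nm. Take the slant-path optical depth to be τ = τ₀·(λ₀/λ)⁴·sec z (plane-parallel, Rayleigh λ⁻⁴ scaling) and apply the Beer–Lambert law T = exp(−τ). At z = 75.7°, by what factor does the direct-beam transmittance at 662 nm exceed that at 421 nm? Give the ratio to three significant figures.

Airmass: sec 75.7° = 4.0486.
τ(662 nm) = 0.122 × (520/662)⁴ × 4.0486 = 0.122 × 0.3807 × 4.0486 = 0.1880.
τ(421 nm) = 0.122 × (520/421)⁴ × 4.0486 = 0.122 × 2.3275 × 4.0486 = 1.1496.
T(662)/T(421) = exp(τ_B − τ_A) = exp(0.9616) = 2.6158.

2.62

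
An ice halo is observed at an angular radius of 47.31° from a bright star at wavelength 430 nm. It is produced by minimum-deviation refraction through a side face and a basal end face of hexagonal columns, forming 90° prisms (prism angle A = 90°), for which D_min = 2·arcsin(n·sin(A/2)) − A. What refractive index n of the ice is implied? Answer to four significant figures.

Rearranging: n = sin((D_min + A)/2) / sin(A/2).
(D_min + A)/2 = (47.31° + 90°)/2 = 68.655°.
n = sin 68.655° / sin 45° = 0.9314 / 0.7071 = 1.3172.

1.317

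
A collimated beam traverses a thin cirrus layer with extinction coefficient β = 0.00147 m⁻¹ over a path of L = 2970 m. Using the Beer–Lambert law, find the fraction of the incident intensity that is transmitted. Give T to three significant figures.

0.0127

τ = β·L = 0.00147 × 2970 = 4.3659.
T = exp(−4.3659) = 0.0127.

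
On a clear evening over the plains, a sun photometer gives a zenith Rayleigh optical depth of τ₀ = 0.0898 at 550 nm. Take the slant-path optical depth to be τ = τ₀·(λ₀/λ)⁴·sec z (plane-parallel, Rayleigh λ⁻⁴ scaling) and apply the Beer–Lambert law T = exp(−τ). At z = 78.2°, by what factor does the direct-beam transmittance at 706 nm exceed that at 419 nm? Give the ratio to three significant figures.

3.13

Airmass: sec 78.2° = 4.8901.
τ(706 nm) = 0.0898 × (550/706)⁴ × 4.8901 = 0.0898 × 0.3683 × 4.8901 = 0.1617.
τ(419 nm) = 0.0898 × (550/419)⁴ × 4.8901 = 0.0898 × 2.9689 × 4.8901 = 1.3037.
T(706)/T(419) = exp(τ_B − τ_A) = exp(1.1420) = 3.1330.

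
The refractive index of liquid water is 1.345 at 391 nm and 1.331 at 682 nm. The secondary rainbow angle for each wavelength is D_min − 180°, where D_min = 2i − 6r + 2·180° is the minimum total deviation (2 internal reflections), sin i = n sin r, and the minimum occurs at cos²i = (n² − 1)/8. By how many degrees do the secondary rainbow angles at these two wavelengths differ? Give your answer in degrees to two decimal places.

At 391 nm (n = 1.345): cos²i = 0.10113 → i = 71.458°, r = 44.821°, D_min = 233.987°, rainbow angle = 53.987°.
At 682 nm (n = 1.331): cos²i = 0.09645 → i = 71.907°, r = 45.575°, D_min = 230.365°, rainbow angle = 50.365°.
Angular width = |53.987° − 50.365°| = 3.622°.

3.62°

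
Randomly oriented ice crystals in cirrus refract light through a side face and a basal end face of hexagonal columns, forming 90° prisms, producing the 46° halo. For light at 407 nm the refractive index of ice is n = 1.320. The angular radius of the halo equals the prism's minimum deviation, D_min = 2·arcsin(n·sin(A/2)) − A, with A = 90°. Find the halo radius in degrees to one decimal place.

47.9°

n·sin(A/2) = 1.320 × sin 45° = 1.320 × 0.7071 = 0.9334.
D_min = 2·arcsin(0.9334) − 90° = 2 × 68.968° − 90° = 47.936°.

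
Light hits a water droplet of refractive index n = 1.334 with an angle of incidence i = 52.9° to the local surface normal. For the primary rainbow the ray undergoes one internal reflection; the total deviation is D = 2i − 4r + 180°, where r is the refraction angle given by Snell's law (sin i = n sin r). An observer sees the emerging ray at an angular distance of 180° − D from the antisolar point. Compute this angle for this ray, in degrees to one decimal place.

41.1°

sin r = sin 52.9° / 1.334 = 0.7976/1.334 = 0.5979; r = 36.72°.
D = 2·52.9° − 4·36.72° + 180° = 105.80° − 146.88° + 180° = 138.92°.
Angle from antisolar point = 180° − D = 41.08°.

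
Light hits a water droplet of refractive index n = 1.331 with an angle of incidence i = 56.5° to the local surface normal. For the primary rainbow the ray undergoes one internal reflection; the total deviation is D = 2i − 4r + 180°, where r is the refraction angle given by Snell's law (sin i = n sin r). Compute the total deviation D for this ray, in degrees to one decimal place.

137.8°

sin r = sin 56.5° / 1.331 = 0.8339/1.331 = 0.6265; r = 38.79°.
D = 2·56.5° − 4·38.79° + 180° = 113.00° − 155.17° + 180° = 137.83°.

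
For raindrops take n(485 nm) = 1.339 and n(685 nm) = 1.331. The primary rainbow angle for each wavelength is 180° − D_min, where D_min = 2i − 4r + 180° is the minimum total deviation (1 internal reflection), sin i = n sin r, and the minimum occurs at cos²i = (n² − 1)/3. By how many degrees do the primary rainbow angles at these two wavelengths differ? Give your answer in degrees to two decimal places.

At 485 nm (n = 1.339): cos²i = 0.26431 → i = 59.062°, r = 39.834°, D_min = 138.786°, rainbow angle = 41.214°.
At 685 nm (n = 1.331): cos²i = 0.25719 → i = 59.527°, r = 40.356°, D_min = 137.630°, rainbow angle = 42.370°.
Angular width = |41.214° − 42.370°| = 1.156°.

1.16°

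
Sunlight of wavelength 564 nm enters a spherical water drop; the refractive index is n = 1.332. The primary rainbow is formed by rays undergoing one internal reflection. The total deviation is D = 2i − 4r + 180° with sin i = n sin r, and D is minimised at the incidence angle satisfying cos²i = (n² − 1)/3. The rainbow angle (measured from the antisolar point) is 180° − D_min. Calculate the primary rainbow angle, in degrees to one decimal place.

42.2°

cos²i = (1.77422 − 1)/3 = 0.25807; i = arccos(0.50801) = 59.469°.
sin r = sin 59.469°/1.332 = 0.64666; r = 40.290°.
D_min = 2·59.469° − 4·40.290° + 180° = 137.776°.
Rainbow angle = 180° − D_min = 42.224°.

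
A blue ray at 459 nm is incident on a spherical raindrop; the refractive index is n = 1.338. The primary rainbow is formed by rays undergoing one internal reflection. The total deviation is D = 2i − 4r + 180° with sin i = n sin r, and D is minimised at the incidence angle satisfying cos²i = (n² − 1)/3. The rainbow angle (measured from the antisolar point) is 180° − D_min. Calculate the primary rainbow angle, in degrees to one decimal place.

41.4°

cos²i = (1.79024 − 1)/3 = 0.26341; i = arccos(0.51324) = 59.120°.
sin r = sin 59.120°/1.338 = 0.64144; r = 39.899°.
D_min = 2·59.120° − 4·39.899° + 180° = 138.643°.
Rainbow angle = 180° − D_min = 41.357°.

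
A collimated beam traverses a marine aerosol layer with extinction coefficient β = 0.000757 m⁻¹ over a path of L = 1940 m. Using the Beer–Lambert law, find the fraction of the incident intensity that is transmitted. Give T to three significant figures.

0.230

τ = β·L = 0.000757 × 1940 = 1.4686.
T = exp(−1.4686) = 0.2303.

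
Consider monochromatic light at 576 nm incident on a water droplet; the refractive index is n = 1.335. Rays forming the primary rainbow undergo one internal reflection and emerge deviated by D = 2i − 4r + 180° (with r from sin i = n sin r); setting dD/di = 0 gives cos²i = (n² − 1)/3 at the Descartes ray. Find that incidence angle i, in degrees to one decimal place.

cos²i = (1.335² − 1)/3 = (1.78222 − 1)/3 = 0.26074.
cos i = 0.51063, so i = 59.294°.

59.3°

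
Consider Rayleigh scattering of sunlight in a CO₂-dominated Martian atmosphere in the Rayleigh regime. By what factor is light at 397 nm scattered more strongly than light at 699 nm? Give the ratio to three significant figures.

9.61

Rayleigh scattering ∝ λ⁻⁴, so the ratio of coefficients is the inverse fourth power of the wavelength ratio.
σ(397)/σ(699) = (699/397)⁴ = (1.7607)⁴ = 9.611.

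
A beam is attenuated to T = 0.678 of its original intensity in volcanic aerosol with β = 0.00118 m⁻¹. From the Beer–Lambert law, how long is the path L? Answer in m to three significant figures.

329 m

Beer–Lambert: T = exp(−βL) ⇒ L = −ln(T)/β = −ln(0.678)/0.00118 = 0.3886/0.00118 = 329.3 m.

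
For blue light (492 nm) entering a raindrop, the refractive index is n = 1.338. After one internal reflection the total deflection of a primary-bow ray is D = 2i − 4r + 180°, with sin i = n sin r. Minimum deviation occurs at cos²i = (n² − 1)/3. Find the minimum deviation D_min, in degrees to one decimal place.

cos²i = (1.79024 − 1)/3 = 0.26341; i = arccos(0.51324) = 59.120°.
sin r = sin 59.120°/1.338 = 0.64144; r = 39.899°.
D_min = 2·59.120° − 4·39.899° + 180° = 138.643°.

138.6°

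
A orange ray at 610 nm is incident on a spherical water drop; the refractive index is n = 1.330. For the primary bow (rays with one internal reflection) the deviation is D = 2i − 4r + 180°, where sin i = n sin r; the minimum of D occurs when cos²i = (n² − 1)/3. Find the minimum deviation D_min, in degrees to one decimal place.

cos²i = (1.76890 − 1)/3 = 0.25630; i = arccos(0.50626) = 59.585°.
sin r = sin 59.585°/1.330 = 0.64841; r = 40.422°.
D_min = 2·59.585° − 4·40.422° + 180° = 137.484°.

137.5°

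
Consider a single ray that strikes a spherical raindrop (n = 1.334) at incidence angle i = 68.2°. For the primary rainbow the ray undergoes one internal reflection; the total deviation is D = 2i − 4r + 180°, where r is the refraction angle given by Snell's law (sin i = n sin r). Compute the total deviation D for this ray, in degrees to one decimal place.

sin r = sin 68.2° / 1.334 = 0.9285/1.334 = 0.6960; r = 44.11°.
D = 2·68.2° − 4·44.11° + 180° = 136.40° − 176.43° + 180° = 139.97°.

140.0°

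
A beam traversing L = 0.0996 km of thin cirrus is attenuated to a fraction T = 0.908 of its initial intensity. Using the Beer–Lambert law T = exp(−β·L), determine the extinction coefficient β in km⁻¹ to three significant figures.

0.969 km⁻¹

Beer–Lambert: T = exp(−βL) ⇒ β = −ln(T)/L = −ln(0.908)/0.0996 = 0.0965/0.0996 = 0.969 km⁻¹.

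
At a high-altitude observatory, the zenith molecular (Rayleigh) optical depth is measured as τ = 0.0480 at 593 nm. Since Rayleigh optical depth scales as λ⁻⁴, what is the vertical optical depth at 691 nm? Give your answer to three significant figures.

0.0260

τ(691 nm) = τ(593 nm) × (593/691)⁴ = 0.0480 × (0.8582)⁴ = 0.0480 × 0.5424 = 0.0260.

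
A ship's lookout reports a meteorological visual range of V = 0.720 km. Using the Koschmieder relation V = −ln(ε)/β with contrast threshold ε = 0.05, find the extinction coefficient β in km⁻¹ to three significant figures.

4.16 km⁻¹

β = −ln(0.05) / V = 2.996 / 0.720 = 4.1607 km⁻¹.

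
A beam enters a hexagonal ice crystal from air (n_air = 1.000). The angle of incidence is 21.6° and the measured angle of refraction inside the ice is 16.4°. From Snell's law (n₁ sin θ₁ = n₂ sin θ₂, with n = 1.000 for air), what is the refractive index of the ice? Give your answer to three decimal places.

n = sin θ_i / sin θ_r = sin 21.6° / sin 16.4° = 0.3681 / 0.2823 = 1.3038.

1.304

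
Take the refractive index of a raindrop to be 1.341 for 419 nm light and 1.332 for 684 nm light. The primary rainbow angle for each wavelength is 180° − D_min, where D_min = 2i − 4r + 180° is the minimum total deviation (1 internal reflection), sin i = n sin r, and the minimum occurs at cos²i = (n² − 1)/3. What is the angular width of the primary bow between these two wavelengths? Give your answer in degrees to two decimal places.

1.29°

At 419 nm (n = 1.341): cos²i = 0.26609 → i = 58.946°, r = 39.705°, D_min = 139.071°, rainbow angle = 40.929°.
At 684 nm (n = 1.332): cos²i = 0.25807 → i = 59.469°, r = 40.290°, D_min = 137.776°, rainbow angle = 42.224°.
Angular width = |40.929° − 42.224°| = 1.295°.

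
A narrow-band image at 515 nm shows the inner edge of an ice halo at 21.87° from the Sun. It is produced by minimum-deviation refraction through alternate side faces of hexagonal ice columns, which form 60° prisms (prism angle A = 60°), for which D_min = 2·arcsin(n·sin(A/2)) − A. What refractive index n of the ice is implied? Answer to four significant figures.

Rearranging: n = sin((D_min + A)/2) / sin(A/2).
(D_min + A)/2 = (21.87° + 60°)/2 = 40.935°.
n = sin 40.935° / sin 30° = 0.6552 / 0.5000 = 1.3104.

1.310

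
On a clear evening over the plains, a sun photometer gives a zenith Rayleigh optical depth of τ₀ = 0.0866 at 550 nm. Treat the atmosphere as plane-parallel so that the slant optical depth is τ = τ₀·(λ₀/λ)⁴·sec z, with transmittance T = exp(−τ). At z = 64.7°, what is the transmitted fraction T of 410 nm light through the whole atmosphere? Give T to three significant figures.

0.519

sec 64.7° = 2.3400.
τ = 0.0866 × (550/410)⁴ × 2.3400 = 0.0866 × 3.2383 × 2.3400 = 0.6562.
T = exp(−0.6562) = 0.5188.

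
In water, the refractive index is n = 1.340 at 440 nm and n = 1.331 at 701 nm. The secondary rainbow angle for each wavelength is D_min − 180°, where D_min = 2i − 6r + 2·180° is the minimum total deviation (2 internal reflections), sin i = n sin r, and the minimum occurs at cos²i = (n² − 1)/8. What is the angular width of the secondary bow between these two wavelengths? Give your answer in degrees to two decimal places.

2.34°

At 440 nm (n = 1.340): cos²i = 0.09945 → i = 71.618°, r = 45.088°, D_min = 232.709°, rainbow angle = 52.709°.
At 701 nm (n = 1.331): cos²i = 0.09645 → i = 71.907°, r = 45.575°, D_min = 230.365°, rainbow angle = 50.365°.
Angular width = |52.709° − 50.365°| = 2.344°.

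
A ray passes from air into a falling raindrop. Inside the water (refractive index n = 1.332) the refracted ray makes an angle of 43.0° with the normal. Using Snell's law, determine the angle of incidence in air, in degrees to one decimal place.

Snell: sin θ_i = n · sin θ_r = 1.332 × sin 43.0° = 1.332 × 0.6820 = 0.9084.
θ_i = arcsin(0.9084) = 65.29°.

65.3°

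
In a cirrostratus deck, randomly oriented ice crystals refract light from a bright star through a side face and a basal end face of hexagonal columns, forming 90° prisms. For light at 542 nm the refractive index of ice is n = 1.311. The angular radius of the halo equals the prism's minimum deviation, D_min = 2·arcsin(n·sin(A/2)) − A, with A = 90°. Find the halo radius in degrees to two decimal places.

n·sin(A/2) = 1.311 × sin 45° = 1.311 × 0.7071 = 0.9270.
D_min = 2·arcsin(0.9270) − 90° = 2 × 67.974° − 90° = 45.949°.

45.95°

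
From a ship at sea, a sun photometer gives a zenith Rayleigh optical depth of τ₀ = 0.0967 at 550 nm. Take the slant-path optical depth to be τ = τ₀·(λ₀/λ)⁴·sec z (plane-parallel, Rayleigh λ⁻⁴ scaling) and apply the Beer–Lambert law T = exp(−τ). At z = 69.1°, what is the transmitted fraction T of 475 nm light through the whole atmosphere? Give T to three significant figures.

sec 69.1° = 2.8032.
τ = 0.0967 × (550/475)⁴ × 2.8032 = 0.0967 × 1.7975 × 2.8032 = 0.4873.
T = exp(−0.4873) = 0.6143.

0.614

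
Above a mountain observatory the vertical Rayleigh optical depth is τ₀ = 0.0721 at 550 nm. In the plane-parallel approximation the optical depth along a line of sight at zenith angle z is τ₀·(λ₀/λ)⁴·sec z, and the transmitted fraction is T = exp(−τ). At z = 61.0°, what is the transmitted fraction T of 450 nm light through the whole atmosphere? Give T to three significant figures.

sec 61.0° = 2.0627.
τ = 0.0721 × (550/450)⁴ × 2.0627 = 0.0721 × 2.2315 × 2.0627 = 0.3319.
T = exp(−0.3319) = 0.7176.

0.718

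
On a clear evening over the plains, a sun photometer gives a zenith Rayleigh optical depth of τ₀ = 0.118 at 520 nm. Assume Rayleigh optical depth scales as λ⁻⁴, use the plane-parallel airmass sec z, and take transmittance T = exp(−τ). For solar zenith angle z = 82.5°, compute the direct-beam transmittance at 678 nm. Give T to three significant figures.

sec 82.5° = 7.6613.
τ = 0.118 × (520/678)⁴ × 7.6613 = 0.118 × 0.3460 × 7.6613 = 0.3128.
T = exp(−0.3128) = 0.7314.

0.731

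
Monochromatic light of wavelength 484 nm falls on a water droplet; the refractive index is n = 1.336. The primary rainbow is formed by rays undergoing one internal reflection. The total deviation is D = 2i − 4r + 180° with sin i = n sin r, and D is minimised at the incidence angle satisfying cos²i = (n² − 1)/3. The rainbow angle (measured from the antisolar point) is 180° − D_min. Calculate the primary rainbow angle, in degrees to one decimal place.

41.6°

cos²i = (1.78490 − 1)/3 = 0.26163; i = arccos(0.51150) = 59.236°.
sin r = sin 59.236°/1.336 = 0.64318; r = 40.029°.
D_min = 2·59.236° − 4·40.029° + 180° = 138.356°.
Rainbow angle = 180° − D_min = 41.644°.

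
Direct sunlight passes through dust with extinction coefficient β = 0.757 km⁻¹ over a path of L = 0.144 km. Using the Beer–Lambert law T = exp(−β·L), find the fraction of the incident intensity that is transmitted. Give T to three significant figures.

τ = β·L = 0.757 × 0.144 = 0.1090.
T = exp(−0.1090) = 0.8967.

0.897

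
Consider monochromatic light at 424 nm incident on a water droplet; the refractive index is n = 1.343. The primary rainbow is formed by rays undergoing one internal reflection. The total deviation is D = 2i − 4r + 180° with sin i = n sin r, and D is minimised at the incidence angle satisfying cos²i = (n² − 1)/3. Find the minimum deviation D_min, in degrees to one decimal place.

cos²i = (1.80365 − 1)/3 = 0.26788; i = arccos(0.51757) = 58.830°.
sin r = sin 58.830°/1.343 = 0.63711; r = 39.577°.
D_min = 2·58.830° − 4·39.577° + 180° = 139.354°.

139.4°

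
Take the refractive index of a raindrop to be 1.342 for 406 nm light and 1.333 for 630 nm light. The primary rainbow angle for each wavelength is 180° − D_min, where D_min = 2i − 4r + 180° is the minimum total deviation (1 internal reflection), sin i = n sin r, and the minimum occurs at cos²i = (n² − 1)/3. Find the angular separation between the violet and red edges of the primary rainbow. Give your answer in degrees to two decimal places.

At 406 nm (n = 1.342): cos²i = 0.26699 → i = 58.888°, r = 39.641°, D_min = 139.213°, rainbow angle = 40.787°.
At 630 nm (n = 1.333): cos²i = 0.25896 → i = 59.410°, r = 40.225°, D_min = 137.922°, rainbow angle = 42.078°.
Angular width = |40.787° − 42.078°| = 1.291°.

1.29°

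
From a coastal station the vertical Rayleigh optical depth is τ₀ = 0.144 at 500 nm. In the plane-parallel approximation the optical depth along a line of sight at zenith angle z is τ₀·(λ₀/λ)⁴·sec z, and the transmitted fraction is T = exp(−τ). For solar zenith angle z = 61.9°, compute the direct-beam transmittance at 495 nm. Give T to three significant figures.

0.727

sec 61.9° = 2.1231.
τ = 0.144 × (500/495)⁴ × 2.1231 = 0.144 × 1.0410 × 2.1231 = 0.3183.
T = exp(−0.3183) = 0.7274.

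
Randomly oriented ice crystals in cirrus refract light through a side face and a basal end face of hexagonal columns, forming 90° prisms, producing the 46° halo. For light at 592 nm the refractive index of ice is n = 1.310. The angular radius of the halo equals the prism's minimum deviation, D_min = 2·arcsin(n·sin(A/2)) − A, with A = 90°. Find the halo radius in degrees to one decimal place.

n·sin(A/2) = 1.310 × sin 45° = 1.310 × 0.7071 = 0.9263.
D_min = 2·arcsin(0.9263) − 90° = 2 × 67.867° − 90° = 45.733°.

45.7°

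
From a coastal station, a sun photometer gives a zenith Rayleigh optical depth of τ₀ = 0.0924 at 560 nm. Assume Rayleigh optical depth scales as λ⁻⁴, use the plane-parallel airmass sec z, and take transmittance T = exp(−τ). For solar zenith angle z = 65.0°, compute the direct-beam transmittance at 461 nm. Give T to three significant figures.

sec 65.0° = 2.3662.
τ = 0.0924 × (560/461)⁴ × 2.3662 = 0.0924 × 2.1775 × 2.3662 = 0.4761.
T = exp(−0.4761) = 0.6212.

0.621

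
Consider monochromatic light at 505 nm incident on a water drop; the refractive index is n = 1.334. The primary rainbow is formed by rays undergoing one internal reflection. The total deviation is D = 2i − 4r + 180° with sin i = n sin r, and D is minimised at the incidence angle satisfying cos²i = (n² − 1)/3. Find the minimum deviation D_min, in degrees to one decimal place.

138.1°

cos²i = (1.77956 − 1)/3 = 0.25985; i = arccos(0.50976) = 59.352°.
sin r = sin 59.352°/1.334 = 0.64492; r = 40.159°.
D_min = 2·59.352° − 4·40.159° + 180° = 138.067°.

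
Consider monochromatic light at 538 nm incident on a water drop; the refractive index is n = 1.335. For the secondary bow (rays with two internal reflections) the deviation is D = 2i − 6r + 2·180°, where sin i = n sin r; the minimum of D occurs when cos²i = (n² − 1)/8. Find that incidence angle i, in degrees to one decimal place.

71.8°

cos²i = (1.335² − 1)/8 = (1.78222 − 1)/8 = 0.09778.
cos i = 0.31269, so i = 71.778°.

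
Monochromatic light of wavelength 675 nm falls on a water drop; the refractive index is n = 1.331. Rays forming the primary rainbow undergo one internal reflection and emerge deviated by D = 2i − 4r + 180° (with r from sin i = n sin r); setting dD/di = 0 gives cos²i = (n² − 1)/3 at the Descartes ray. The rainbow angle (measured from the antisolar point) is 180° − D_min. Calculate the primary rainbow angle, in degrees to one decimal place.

cos²i = (1.77156 − 1)/3 = 0.25719; i = arccos(0.50714) = 59.527°.
sin r = sin 59.527°/1.331 = 0.64753; r = 40.356°.
D_min = 2·59.527° − 4·40.356° + 180° = 137.630°.
Rainbow angle = 180° − D_min = 42.370°.

42.4°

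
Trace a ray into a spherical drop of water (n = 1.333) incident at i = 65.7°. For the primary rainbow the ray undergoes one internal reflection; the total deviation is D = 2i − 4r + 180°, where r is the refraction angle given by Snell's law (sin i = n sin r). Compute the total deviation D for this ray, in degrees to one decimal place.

138.9°

sin r = sin 65.7° / 1.333 = 0.9114/1.333 = 0.6837; r = 43.14°.
D = 2·65.7° − 4·43.14° + 180° = 131.40° − 172.54° + 180° = 138.86°.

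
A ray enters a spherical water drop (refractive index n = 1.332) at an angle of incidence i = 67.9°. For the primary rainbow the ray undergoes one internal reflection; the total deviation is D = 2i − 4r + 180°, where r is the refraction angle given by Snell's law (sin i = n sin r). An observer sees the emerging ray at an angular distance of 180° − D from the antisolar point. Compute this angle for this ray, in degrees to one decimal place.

40.5°

sin r = sin 67.9° / 1.332 = 0.9265/1.332 = 0.6956; r = 44.07°.
D = 2·67.9° − 4·44.07° + 180° = 135.80° − 176.30° + 180° = 139.50°.
Angle from antisolar point = 180° − D = 40.50°.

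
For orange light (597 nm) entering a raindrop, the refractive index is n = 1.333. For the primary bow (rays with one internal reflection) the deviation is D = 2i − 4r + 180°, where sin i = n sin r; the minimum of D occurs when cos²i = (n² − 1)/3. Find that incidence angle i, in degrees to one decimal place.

cos²i = (1.333² − 1)/3 = (1.77689 − 1)/3 = 0.25896.
cos i = 0.50888, so i = 59.410°.

59.4°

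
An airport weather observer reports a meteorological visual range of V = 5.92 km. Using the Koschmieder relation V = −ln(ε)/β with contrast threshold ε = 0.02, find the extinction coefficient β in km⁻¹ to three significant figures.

0.661 km⁻¹

β = −ln(0.02) / V = 3.912 / 5.92 = 0.6608 km⁻¹.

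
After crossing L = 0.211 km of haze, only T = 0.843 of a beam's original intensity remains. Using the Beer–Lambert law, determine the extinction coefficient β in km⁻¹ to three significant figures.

Beer–Lambert: T = exp(−βL) ⇒ β = −ln(T)/L = −ln(0.843)/0.211 = 0.1708/0.211 = 0.8094 km⁻¹.

0.809 km⁻¹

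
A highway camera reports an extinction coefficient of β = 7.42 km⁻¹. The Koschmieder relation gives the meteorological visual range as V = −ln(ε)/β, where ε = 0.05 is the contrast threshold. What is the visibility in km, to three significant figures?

V = −ln(0.05) / 7.42 = 2.996 / 7.42 = 0.4037 km.

0.404 km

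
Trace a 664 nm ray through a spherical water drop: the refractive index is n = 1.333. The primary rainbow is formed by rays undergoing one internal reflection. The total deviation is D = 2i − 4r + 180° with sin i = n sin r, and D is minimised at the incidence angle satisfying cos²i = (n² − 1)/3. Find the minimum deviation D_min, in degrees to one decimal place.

cos²i = (1.77689 − 1)/3 = 0.25896; i = arccos(0.50888) = 59.410°.
sin r = sin 59.410°/1.333 = 0.64579; r = 40.225°.
D_min = 2·59.410° − 4·40.225° + 180° = 137.922°.

137.9°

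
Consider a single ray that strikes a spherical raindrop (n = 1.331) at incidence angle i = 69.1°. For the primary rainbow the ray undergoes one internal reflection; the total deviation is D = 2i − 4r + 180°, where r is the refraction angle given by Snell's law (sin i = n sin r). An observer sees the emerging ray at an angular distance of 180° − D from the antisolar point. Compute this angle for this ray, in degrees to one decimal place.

sin r = sin 69.1° / 1.331 = 0.9342/1.331 = 0.7019; r = 44.58°.
D = 2·69.1° − 4·44.58° + 180° = 138.20° − 178.31° + 180° = 139.89°.
Angle from antisolar point = 180° − D = 40.11°.

40.1°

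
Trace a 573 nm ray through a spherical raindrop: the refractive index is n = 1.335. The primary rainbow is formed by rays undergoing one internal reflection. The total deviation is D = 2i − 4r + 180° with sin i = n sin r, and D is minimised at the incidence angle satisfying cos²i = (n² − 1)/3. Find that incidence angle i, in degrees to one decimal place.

59.3°

cos²i = (1.335² − 1)/3 = (1.78222 − 1)/3 = 0.26074.
cos i = 0.51063, so i = 59.294°.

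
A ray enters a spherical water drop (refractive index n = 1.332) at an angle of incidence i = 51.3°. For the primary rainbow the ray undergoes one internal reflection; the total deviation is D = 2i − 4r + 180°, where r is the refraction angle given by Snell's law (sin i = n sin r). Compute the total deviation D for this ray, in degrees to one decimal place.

sin r = sin 51.3° / 1.332 = 0.7804/1.332 = 0.5859; r = 35.87°.
D = 2·51.3° − 4·35.87° + 180° = 102.60° − 143.47° + 180° = 139.13°.

139.1°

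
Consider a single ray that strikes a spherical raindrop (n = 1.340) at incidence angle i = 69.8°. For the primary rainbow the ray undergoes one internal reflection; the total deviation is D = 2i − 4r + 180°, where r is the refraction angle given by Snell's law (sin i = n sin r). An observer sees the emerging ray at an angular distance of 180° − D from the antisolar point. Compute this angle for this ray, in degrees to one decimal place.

sin r = sin 69.8° / 1.340 = 0.9385/1.340 = 0.7004; r = 44.46°.
D = 2·69.8° − 4·44.46° + 180° = 139.60° − 177.83° + 180° = 141.77°.
Angle from antisolar point = 180° − D = 38.23°.

38.2°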